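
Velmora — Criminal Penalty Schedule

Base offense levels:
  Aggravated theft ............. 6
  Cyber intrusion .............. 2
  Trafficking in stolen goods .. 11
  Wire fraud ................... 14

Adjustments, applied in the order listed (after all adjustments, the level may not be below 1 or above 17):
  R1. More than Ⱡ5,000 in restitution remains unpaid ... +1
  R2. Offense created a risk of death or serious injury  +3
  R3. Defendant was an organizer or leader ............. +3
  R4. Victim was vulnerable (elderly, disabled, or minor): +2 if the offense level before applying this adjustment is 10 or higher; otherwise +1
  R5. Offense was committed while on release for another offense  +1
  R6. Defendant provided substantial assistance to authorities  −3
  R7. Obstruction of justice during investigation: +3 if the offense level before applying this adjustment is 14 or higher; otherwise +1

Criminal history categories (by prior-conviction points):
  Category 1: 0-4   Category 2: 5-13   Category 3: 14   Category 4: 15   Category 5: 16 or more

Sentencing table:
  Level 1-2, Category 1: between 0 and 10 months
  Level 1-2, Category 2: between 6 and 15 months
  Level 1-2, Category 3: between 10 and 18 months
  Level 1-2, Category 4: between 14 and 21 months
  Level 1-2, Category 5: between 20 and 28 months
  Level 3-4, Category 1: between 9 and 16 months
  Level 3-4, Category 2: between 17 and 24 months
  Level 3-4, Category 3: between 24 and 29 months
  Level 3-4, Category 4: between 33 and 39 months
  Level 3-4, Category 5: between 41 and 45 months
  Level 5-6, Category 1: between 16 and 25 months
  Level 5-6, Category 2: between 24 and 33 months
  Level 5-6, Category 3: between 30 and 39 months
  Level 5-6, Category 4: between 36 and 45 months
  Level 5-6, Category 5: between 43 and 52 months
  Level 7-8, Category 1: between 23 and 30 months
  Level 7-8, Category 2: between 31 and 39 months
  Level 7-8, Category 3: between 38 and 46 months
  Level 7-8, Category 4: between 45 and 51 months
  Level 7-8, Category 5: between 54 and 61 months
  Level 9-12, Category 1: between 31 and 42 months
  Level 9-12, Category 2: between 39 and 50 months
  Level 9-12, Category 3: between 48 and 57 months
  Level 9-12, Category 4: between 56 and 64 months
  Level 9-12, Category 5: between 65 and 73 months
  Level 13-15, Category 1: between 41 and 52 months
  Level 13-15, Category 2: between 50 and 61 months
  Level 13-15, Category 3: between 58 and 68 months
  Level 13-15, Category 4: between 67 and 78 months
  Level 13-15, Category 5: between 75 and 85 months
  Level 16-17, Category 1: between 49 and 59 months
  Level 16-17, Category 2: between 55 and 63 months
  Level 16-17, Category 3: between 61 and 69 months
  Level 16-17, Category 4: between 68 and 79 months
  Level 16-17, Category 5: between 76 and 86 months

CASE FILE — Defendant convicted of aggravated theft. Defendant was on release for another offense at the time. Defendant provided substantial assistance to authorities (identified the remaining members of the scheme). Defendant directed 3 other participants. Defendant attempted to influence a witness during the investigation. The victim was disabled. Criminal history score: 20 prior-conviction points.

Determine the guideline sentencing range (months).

Base offense level for aggravated theft: 6.
R1 does not apply.
R2 does not apply.
R3 applies: 6 + 3 = 9.
R4 applies (level before this adjustment is 9 < 10, so +1): 9 + 1 = 10.
R5 applies: 10 + 1 = 11.
R6 applies: 11 − 3 = 8.
R7 applies (level before this adjustment is 8 < 14, so +1): 8 + 1 = 9.
Final offense level: 9.
Criminal history: 20 prior points → Category 5 (16+).
Level 9 falls in the 9-12 band.
Grid: Level 9-12 × Category 5 = 65-73 months.

65-73 months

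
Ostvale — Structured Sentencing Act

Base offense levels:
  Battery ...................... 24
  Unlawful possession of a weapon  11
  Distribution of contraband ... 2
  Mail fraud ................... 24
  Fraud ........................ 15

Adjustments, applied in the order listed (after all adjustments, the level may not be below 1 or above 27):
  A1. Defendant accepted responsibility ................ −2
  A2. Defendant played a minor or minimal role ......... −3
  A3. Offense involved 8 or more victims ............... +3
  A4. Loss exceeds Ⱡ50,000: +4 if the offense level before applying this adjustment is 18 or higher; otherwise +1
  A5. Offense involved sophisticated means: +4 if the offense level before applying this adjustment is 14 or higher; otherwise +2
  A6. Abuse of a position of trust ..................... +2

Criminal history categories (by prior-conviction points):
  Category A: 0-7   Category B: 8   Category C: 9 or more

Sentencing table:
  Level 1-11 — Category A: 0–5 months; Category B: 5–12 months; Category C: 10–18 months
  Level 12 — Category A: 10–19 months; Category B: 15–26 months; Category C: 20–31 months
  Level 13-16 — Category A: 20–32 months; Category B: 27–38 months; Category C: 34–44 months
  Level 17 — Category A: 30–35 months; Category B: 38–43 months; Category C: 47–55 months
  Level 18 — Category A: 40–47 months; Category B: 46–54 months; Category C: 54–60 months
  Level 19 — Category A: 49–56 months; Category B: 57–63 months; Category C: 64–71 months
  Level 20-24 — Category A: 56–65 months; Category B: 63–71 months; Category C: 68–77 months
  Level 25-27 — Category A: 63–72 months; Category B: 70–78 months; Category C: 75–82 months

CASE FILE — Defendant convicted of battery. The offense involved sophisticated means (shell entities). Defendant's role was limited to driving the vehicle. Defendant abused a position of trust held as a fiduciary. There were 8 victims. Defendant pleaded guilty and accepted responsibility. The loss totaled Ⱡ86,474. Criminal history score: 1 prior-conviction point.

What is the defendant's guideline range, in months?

Base offense level for battery: 24.
A1 applies: 24 − 2 = 22.
A2 applies: 22 − 3 = 19.
A3 applies: 19 + 3 = 22.
A4 applies (level before this adjustment is 22 ≥ 18, so +4): 22 + 4 = 26.
A5 applies (level before this adjustment is 26 ≥ 14, so +4): 26 + 4 = 30.
A6 applies: 30 + 2 = 32.
Level 32 exceeds the maximum of 27; capped at 27.
Final offense level: 27.
Criminal history: 1 prior point → Category A (0-7).
Level 27 falls in the 25-27 band.
Grid: Level 25-27 × Category A = 63-72 months.

63-72 months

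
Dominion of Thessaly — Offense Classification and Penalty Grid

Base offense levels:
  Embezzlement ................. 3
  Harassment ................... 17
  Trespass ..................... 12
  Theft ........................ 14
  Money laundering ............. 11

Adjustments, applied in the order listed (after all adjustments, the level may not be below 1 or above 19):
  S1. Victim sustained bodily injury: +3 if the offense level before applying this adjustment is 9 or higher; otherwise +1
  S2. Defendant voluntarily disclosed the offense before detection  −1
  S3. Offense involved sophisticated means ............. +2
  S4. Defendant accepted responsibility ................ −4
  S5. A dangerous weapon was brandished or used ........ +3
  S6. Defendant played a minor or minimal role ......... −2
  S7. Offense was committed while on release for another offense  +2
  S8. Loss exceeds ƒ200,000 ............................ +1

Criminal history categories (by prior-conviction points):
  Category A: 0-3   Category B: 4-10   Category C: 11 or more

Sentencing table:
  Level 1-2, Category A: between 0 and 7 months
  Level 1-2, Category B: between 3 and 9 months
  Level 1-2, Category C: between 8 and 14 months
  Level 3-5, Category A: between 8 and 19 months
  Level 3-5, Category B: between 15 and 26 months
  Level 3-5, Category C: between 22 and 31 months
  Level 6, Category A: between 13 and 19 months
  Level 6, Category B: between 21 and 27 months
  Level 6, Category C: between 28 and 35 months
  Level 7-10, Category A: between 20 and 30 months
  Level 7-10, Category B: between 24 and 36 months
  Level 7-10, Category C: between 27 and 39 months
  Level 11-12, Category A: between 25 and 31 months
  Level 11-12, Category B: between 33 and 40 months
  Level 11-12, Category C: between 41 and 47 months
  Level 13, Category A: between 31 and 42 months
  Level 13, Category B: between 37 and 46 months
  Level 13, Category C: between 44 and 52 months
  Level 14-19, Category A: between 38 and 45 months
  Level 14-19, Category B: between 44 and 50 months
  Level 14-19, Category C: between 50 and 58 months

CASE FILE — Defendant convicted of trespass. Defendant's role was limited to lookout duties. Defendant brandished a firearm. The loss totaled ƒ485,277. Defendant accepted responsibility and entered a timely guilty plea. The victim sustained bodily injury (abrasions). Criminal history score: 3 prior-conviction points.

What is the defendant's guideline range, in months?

31-42 months

Base offense level for trespass: 12.
S1 applies (level before this adjustment is 12 ≥ 9, so +3): 12 + 3 = 15.
S2 does not apply.
S4 applies: 15 − 4 = 11.
S5 applies: 11 + 3 = 14.
S6 applies: 14 − 2 = 12.
S7 does not apply.
S8 applies: 12 + 1 = 13.
Final offense level: 13.
Criminal history: 3 prior points → Category A (0-3).
Level 13 falls in the 13 band.
Grid: Level 13 × Category A = 31-42 months.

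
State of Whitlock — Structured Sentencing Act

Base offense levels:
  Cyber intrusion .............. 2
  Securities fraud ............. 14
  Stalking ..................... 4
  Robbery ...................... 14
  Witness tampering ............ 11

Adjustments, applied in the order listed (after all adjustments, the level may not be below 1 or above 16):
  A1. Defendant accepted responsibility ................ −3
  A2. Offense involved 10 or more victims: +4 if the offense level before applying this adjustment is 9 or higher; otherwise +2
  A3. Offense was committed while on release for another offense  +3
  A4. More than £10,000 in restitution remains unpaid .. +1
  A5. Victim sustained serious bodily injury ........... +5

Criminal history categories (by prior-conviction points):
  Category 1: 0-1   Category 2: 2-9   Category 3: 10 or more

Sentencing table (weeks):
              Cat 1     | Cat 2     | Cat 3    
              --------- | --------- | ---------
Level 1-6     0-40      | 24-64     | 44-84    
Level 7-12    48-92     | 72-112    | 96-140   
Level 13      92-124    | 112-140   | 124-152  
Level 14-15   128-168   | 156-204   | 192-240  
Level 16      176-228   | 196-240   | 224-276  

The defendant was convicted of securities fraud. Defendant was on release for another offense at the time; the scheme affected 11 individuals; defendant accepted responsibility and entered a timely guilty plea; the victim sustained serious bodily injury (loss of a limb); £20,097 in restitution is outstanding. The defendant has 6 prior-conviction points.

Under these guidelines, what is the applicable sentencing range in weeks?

196-240 weeks

Base offense level for securities fraud: 14.
A1 applies: 14 − 3 = 11.
A2 applies (level before this adjustment is 11 ≥ 9, so +4): 11 + 4 = 15.
A3 applies: 15 + 3 = 18.
A4 applies: 18 + 1 = 19.
A5 applies: 19 + 5 = 24.
Level 24 exceeds the maximum of 16; capped at 16.
Final offense level: 16.
Criminal history: 6 prior points → Category 2 (2-9).
Level 16 falls in the 16 band.
Grid: Level 16 × Category 2 = 196-240 weeks.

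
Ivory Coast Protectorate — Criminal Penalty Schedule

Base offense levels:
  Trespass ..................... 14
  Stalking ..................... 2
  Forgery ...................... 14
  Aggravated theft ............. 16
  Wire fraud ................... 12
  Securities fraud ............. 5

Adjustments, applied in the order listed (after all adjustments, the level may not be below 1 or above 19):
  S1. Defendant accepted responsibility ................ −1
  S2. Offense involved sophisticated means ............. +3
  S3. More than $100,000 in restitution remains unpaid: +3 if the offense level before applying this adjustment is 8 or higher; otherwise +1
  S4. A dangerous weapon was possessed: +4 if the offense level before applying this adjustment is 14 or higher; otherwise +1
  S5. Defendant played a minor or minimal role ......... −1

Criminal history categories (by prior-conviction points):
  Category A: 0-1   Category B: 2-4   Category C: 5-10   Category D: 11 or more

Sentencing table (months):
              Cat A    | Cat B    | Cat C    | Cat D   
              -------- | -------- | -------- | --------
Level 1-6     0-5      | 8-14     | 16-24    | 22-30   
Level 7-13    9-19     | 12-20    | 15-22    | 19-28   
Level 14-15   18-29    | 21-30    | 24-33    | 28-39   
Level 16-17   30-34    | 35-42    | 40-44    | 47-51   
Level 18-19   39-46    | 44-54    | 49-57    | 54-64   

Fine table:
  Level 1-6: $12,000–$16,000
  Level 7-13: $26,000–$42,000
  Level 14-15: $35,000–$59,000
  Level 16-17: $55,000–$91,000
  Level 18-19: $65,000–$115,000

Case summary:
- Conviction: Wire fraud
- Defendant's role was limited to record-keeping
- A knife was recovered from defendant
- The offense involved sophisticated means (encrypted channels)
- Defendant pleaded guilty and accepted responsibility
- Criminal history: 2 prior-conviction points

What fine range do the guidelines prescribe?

$55,000–$91,000

Base offense level for wire fraud: 12.
S1 applies: 12 − 1 = 11.
S2 applies: 11 + 3 = 14.
S3 does not apply.
S4 applies (level before this adjustment is 14 ≥ 14, so +4): 14 + 4 = 18.
S5 applies: 18 − 1 = 17.
Final offense level: 17.
Level 17 falls in the 16-17 band.
Fine table: Level 16-17 → $55,000–$91,000.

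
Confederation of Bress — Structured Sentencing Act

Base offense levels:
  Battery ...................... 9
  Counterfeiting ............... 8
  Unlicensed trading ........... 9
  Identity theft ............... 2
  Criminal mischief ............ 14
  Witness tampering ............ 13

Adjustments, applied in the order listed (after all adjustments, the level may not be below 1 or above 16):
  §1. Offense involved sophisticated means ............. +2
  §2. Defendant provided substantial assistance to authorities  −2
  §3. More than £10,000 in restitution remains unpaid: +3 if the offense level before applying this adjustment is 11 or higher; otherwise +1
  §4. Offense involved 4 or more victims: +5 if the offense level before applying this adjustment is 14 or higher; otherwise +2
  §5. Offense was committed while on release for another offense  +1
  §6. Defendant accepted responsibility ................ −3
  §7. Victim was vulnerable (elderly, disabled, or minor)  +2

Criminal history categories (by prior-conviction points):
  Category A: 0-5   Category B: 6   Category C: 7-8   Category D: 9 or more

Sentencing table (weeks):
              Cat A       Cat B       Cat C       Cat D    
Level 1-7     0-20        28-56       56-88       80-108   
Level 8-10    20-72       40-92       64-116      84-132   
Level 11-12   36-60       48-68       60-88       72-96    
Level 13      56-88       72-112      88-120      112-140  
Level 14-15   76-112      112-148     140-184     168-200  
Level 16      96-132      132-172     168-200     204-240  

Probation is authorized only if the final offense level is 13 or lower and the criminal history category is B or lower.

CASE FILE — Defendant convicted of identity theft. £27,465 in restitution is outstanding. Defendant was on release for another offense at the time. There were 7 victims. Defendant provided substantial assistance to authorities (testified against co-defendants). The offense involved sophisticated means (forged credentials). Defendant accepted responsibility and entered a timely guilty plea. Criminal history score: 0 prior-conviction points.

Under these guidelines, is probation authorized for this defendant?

Yes

Base offense level for identity theft: 2.
§1 applies: 2 + 2 = 4.
§2 applies: 4 − 2 = 2.
§3 applies (level before this adjustment is 2 < 11, so +1): 2 + 1 = 3.
§4 applies (level before this adjustment is 3 < 14, so +2): 3 + 2 = 5.
§5 applies: 5 + 1 = 6.
§6 applies: 6 − 3 = 3.
§7 does not apply.
Final offense level: 3.
Criminal history: 0 prior points → Category A (0-5).
Level 3 falls in the 1-7 band.
Grid: Level 1-7 × Category A = 0-20 weeks.
Probation check: level 3 ≤ 13 and category A ≤ B → eligible.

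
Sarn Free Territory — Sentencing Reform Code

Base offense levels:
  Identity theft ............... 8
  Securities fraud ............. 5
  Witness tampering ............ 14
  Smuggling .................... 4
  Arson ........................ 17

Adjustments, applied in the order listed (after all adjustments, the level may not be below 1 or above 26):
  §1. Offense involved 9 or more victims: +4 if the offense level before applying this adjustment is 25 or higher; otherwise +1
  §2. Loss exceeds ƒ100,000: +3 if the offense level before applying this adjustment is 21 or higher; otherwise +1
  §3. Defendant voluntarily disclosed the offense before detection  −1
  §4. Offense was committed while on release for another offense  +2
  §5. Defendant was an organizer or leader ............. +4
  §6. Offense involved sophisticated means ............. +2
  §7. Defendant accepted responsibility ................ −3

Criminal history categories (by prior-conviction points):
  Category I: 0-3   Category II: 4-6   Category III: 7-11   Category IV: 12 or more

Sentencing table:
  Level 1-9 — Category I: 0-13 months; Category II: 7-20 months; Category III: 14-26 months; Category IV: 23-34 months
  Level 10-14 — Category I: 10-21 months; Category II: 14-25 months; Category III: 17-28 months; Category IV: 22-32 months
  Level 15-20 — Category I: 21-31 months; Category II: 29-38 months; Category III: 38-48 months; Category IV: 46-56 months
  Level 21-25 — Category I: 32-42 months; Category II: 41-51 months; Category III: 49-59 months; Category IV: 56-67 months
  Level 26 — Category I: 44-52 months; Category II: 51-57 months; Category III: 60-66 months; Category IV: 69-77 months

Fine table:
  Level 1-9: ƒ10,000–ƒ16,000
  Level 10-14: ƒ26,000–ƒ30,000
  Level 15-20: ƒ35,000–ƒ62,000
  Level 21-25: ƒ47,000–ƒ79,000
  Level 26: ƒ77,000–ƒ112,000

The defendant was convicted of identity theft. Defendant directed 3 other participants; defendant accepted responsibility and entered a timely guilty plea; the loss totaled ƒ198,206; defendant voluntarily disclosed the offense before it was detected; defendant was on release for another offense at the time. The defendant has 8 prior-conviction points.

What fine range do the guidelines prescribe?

ƒ26,000–ƒ30,000

Base offense level for identity theft: 8.
§1 does not apply.
§2 applies (level before this adjustment is 8 < 21, so +1): 8 + 1 = 9.
§3 applies: 9 − 1 = 8.
§4 applies: 8 + 2 = 10.
§5 applies: 10 + 4 = 14.
§7 applies: 14 − 3 = 11.
Final offense level: 11.
Level 11 falls in the 10-14 band.
Fine table: Level 10-14 → ƒ26,000–ƒ30,000.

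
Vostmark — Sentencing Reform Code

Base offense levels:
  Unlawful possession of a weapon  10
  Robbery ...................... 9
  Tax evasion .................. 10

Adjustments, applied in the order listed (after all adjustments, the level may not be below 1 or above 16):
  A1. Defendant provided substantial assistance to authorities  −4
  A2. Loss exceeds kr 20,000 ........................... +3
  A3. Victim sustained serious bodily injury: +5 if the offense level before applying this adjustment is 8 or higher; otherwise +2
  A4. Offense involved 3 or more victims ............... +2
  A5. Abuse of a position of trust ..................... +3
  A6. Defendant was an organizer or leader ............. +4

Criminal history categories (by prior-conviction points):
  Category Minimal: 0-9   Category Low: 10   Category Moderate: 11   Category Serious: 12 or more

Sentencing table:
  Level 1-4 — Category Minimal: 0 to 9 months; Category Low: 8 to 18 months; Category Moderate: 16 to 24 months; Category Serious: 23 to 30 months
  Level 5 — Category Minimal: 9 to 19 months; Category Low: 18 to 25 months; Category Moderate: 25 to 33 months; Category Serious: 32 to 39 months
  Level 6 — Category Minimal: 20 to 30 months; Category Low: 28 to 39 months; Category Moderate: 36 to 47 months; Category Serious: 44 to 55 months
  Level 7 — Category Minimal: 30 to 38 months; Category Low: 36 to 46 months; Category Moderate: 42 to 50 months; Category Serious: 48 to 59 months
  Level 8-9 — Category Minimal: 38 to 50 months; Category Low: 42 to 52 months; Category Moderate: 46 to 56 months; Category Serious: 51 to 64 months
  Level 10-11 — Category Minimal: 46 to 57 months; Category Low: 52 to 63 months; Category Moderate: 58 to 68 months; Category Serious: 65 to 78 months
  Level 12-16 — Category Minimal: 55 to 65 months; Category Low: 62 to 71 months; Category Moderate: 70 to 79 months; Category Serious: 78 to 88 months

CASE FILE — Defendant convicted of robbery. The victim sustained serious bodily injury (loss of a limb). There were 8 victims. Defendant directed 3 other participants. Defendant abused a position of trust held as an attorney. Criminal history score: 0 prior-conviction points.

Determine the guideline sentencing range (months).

Base offense level for robbery: 9.
A1 does not apply.
A3 applies (level before this adjustment is 9 ≥ 8, so +5): 9 + 5 = 14.
A4 applies: 14 + 2 = 16.
A5 applies: 16 + 3 = 19.
A6 applies: 19 + 4 = 23.
Level 23 exceeds the maximum of 16; capped at 16.
Final offense level: 16.
Criminal history: 0 prior points → Category Minimal (0-9).
Level 16 falls in the 12-16 band.
Grid: Level 12-16 × Category Minimal = 55-65 months.

55-65 months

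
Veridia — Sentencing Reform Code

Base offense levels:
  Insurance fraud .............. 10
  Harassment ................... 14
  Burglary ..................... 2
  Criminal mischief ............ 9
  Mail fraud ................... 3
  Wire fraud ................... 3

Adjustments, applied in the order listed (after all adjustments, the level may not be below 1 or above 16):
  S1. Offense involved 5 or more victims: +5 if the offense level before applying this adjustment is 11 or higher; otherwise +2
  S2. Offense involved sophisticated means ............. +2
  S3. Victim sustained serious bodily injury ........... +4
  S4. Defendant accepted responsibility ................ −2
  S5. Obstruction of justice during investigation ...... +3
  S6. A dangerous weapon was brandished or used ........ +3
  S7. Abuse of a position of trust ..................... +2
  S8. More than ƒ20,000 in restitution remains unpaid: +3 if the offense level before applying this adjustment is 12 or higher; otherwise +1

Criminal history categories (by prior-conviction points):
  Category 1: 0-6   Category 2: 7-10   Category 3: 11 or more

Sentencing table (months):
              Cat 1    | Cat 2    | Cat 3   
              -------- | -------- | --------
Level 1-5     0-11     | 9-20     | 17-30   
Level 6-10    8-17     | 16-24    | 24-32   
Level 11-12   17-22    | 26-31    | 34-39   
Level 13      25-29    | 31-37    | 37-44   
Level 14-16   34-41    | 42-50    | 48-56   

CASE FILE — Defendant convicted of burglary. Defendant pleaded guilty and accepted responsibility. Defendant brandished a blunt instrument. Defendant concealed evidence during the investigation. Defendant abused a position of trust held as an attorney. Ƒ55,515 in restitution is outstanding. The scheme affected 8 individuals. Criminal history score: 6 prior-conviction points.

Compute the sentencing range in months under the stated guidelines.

Base offense level for burglary: 2.
S1 applies (level before this adjustment is 2 < 11, so +2): 2 + 2 = 4.
S3 does not apply.
S4 applies: 4 − 2 = 2.
S5 applies: 2 + 3 = 5.
S6 applies: 5 + 3 = 8.
S7 applies: 8 + 2 = 10.
S8 applies (level before this adjustment is 10 < 12, so +1): 10 + 1 = 11.
Final offense level: 11.
Criminal history: 6 prior points → Category 1 (0-6).
Level 11 falls in the 11-12 band.
Grid: Level 11-12 × Category 1 = 17-22 months.

17-22 months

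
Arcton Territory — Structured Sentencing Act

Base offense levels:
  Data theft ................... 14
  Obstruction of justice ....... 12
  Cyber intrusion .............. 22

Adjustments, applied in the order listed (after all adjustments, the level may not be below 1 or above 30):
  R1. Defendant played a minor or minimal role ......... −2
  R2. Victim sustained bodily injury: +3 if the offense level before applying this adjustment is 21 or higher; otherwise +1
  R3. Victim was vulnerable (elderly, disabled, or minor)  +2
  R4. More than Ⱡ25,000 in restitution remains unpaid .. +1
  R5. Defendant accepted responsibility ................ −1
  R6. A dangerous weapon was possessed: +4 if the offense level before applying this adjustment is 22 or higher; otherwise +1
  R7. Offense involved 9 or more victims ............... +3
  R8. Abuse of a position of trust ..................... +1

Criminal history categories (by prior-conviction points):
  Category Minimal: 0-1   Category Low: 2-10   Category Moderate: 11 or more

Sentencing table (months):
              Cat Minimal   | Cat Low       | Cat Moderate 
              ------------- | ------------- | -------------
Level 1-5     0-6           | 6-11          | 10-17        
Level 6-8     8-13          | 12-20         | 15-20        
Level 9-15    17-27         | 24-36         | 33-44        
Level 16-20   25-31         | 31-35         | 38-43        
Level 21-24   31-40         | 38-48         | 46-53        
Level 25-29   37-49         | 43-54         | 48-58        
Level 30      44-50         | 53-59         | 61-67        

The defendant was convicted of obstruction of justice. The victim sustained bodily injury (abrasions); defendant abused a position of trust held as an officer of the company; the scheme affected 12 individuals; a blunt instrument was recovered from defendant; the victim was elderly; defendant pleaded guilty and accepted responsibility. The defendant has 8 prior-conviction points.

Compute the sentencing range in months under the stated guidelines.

Base offense level for obstruction of justice: 12.
R1 does not apply.
R2 applies (level before this adjustment is 12 < 21, so +1): 12 + 1 = 13.
R3 applies: 13 + 2 = 15.
R5 applies: 15 − 1 = 14.
R6 applies (level before this adjustment is 14 < 22, so +1): 14 + 1 = 15.
R7 applies: 15 + 3 = 18.
R8 applies: 18 + 1 = 19.
Final offense level: 19.
Criminal history: 8 prior points → Category Low (2-10).
Level 19 falls in the 16-20 band.
Grid: Level 16-20 × Category Low = 31-35 months.

31-35 months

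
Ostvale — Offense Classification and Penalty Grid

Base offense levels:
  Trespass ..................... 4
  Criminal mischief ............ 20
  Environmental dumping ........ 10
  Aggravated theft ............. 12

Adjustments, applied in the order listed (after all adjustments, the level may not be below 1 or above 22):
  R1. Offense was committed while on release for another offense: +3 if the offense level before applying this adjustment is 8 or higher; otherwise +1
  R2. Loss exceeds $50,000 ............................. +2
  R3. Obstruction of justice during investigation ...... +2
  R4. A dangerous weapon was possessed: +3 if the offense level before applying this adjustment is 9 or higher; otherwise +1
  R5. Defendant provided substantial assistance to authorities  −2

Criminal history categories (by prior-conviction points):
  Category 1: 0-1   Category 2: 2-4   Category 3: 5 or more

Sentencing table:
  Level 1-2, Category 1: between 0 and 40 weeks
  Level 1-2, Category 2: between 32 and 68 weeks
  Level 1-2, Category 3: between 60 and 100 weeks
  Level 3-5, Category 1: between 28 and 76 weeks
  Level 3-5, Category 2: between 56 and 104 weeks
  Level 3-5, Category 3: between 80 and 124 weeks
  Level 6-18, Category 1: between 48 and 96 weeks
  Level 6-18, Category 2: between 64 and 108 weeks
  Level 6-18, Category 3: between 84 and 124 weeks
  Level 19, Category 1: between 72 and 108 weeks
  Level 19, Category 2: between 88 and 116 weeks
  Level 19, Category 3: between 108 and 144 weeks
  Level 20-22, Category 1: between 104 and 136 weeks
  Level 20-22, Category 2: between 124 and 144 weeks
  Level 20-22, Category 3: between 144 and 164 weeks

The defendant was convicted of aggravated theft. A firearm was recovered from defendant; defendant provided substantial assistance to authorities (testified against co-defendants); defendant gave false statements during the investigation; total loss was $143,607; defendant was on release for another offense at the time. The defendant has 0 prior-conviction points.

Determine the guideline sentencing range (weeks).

104-136 weeks

Base offense level for aggravated theft: 12.
R1 applies (level before this adjustment is 12 ≥ 8, so +3): 12 + 3 = 15.
R2 applies: 15 + 2 = 17.
R3 applies: 17 + 2 = 19.
R4 applies (level before this adjustment is 19 ≥ 9, so +3): 19 + 3 = 22.
R5 applies: 22 − 2 = 20.
Final offense level: 20.
Criminal history: 0 prior points → Category 1 (0-1).
Level 20 falls in the 20-22 band.
Grid: Level 20-22 × Category 1 = 104-136 weeks.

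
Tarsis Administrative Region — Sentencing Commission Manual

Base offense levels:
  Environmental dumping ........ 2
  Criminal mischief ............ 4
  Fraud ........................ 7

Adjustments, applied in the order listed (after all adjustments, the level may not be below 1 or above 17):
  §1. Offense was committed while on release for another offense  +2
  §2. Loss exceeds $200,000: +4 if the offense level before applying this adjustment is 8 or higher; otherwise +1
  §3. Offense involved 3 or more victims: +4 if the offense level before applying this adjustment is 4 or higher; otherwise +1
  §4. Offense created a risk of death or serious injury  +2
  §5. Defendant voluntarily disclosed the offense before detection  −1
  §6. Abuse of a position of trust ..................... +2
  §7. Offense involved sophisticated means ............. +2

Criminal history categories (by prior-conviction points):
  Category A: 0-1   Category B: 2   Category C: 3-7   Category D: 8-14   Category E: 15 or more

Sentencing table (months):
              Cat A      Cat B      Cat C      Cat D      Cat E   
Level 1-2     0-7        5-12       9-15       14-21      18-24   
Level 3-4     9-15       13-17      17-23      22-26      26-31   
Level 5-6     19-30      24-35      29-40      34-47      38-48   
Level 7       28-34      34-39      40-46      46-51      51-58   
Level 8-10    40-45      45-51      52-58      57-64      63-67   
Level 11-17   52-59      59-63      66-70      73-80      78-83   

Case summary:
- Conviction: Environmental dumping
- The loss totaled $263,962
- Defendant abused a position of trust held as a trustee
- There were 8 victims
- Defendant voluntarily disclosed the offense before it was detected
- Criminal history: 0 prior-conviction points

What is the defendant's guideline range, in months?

19-30 months

Base offense level for environmental dumping: 2.
§2 applies (level before this adjustment is 2 < 8, so +1): 2 + 1 = 3.
§3 applies (level before this adjustment is 3 < 4, so +1): 3 + 1 = 4.
§5 applies: 4 − 1 = 3.
§6 applies: 3 + 2 = 5.
Final offense level: 5.
Criminal history: 0 prior points → Category A (0-1).
Level 5 falls in the 5-6 band.
Grid: Level 5-6 × Category A = 19-30 months.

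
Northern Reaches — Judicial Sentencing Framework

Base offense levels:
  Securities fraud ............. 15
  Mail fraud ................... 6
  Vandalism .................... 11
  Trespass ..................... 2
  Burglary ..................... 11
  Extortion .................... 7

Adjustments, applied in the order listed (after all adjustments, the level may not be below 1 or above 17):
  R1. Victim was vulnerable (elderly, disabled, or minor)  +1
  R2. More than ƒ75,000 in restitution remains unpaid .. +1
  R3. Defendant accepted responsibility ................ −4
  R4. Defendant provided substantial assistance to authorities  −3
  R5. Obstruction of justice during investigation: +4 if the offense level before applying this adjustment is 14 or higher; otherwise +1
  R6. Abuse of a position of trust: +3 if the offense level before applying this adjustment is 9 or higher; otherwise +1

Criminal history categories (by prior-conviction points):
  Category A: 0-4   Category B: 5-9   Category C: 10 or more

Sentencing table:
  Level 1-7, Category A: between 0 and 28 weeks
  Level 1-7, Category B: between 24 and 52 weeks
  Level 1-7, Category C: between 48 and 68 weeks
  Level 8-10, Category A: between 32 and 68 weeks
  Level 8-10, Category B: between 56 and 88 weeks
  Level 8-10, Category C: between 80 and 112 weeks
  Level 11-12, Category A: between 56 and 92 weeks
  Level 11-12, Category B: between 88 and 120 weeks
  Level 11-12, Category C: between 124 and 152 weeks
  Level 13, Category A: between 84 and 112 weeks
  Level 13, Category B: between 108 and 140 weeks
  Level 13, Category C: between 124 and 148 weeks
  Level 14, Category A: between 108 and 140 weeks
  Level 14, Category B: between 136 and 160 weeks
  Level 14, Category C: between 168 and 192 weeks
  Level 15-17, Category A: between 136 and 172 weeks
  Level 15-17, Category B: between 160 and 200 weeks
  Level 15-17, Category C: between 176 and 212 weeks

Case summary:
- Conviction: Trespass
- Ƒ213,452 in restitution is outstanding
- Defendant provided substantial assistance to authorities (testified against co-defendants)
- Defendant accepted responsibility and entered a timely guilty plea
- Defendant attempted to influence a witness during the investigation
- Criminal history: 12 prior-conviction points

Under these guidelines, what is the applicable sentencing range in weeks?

Base offense level for trespass: 2.
R2 applies: 2 + 1 = 3.
R3 applies: 3 − 4 = -1.
R4 applies: -1 − 3 = -4.
R5 applies (level before this adjustment is -4 < 14, so +1): -4 + 1 = -3.
Level -3 is below the minimum of 1; floored at 1.
Final offense level: 1.
Criminal history: 12 prior points → Category C (10+).
Level 1 falls in the 1-7 band.
Grid: Level 1-7 × Category C = 48-68 weeks.

48-68 weeks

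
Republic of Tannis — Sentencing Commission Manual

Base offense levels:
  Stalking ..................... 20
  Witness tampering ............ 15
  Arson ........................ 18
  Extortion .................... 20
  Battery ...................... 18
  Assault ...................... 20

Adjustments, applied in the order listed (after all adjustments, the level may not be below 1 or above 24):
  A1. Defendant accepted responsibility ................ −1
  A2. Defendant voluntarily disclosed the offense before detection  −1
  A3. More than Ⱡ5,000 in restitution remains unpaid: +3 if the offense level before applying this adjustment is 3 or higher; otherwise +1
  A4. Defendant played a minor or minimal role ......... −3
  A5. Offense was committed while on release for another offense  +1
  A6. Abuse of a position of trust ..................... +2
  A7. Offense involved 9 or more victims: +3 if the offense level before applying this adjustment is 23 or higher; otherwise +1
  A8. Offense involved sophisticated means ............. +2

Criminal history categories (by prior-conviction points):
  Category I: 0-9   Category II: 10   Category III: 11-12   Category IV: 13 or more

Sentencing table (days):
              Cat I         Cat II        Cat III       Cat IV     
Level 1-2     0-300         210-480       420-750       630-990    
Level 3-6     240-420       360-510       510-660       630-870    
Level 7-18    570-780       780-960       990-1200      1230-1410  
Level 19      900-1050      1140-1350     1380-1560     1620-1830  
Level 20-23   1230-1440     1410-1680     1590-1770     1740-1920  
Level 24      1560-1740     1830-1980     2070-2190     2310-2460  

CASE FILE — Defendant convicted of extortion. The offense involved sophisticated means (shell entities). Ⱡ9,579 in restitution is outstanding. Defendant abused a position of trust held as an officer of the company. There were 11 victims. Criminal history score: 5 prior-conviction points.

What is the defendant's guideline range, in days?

1560-1740 days

Base offense level for extortion: 20.
A1 does not apply.
A2 does not apply.
A3 applies (level before this adjustment is 20 ≥ 3, so +3): 20 + 3 = 23.
A4 does not apply.
A5 does not apply.
A6 applies: 23 + 2 = 25.
A7 applies (level before this adjustment is 25 ≥ 23, so +3): 25 + 3 = 28.
A8 applies: 28 + 2 = 30.
Level 30 exceeds the maximum of 24; capped at 24.
Final offense level: 24.
Criminal history: 5 prior points → Category I (0-9).
Level 24 falls in the 24 band.
Grid: Level 24 × Category I = 1560-1740 days.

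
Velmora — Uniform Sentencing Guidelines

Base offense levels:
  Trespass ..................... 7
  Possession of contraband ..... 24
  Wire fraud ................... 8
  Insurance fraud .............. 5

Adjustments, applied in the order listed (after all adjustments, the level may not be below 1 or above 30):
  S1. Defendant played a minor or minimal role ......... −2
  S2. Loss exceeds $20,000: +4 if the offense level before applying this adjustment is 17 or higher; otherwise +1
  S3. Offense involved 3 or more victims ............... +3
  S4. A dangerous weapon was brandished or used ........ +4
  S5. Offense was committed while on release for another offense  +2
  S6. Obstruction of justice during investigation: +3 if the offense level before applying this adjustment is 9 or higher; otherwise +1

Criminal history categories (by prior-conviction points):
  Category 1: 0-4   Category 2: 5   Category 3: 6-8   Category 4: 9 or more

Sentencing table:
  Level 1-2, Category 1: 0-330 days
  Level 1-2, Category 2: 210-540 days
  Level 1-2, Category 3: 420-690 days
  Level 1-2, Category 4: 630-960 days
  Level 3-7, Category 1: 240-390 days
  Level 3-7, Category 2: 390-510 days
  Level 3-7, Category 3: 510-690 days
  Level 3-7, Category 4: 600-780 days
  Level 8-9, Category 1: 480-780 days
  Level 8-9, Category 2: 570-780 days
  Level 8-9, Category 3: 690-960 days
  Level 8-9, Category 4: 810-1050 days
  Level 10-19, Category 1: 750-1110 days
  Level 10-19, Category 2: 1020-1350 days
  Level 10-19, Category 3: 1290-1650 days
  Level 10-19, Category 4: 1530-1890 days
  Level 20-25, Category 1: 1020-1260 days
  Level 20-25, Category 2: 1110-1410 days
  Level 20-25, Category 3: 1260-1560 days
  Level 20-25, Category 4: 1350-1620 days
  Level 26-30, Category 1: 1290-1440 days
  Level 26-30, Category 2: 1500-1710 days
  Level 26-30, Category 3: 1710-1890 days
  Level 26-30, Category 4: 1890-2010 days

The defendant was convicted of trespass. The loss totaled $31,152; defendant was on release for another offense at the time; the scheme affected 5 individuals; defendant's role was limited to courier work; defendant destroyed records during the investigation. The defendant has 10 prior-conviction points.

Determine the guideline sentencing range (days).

Base offense level for trespass: 7.
S1 applies: 7 − 2 = 5.
S2 applies (level before this adjustment is 5 < 17, so +1): 5 + 1 = 6.
S3 applies: 6 + 3 = 9.
S5 applies: 9 + 2 = 11.
S6 applies (level before this adjustment is 11 ≥ 9, so +3): 11 + 3 = 14.
Final offense level: 14.
Criminal history: 10 prior points → Category 4 (9+).
Level 14 falls in the 10-19 band.
Grid: Level 10-19 × Category 4 = 1530-1890 days.

1530-1890 days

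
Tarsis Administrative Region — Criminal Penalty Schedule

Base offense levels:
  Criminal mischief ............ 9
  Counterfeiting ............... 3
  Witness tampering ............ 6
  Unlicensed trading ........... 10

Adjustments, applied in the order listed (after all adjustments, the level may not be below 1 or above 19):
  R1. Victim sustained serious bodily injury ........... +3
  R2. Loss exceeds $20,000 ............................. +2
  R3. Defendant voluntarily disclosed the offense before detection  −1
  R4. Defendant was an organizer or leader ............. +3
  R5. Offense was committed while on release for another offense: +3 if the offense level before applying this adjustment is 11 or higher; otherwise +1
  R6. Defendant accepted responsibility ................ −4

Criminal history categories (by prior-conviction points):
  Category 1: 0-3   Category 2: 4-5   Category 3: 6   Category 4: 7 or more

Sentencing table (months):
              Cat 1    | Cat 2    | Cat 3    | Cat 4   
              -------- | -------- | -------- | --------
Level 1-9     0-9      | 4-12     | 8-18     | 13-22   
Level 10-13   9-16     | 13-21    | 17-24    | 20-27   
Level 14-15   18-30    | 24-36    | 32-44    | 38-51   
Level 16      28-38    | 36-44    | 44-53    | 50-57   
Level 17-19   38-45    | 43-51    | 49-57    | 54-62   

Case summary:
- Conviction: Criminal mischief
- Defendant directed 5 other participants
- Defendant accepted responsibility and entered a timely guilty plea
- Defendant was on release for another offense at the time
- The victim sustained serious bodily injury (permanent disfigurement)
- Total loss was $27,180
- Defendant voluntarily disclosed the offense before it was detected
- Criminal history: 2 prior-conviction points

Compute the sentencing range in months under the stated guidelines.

18-30 months

Base offense level for criminal mischief: 9.
R1 applies: 9 + 3 = 12.
R2 applies: 12 + 2 = 14.
R3 applies: 14 − 1 = 13.
R4 applies: 13 + 3 = 16.
R5 applies (level before this adjustment is 16 ≥ 11, so +3): 16 + 3 = 19.
R6 applies: 19 − 4 = 15.
Final offense level: 15.
Criminal history: 2 prior points → Category 1 (0-3).
Level 15 falls in the 14-15 band.
Grid: Level 14-15 × Category 1 = 18-30 months.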